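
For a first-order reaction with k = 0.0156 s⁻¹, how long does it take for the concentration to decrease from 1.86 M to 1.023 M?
38.32 s

From ln[A] = ln[A]₀ - k·t: t = ln([A]₀/[A])/k = ln(1.86/1.023)/0.0156 = ln(1.8182)/0.0156 = 0.5978/0.0156 = 38.32 s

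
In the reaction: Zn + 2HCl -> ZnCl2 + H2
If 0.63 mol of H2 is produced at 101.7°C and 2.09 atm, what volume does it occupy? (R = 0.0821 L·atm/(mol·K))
T = 101.7°C + 273.15 = 374.85 K
V = nRT/P = (0.63 × 0.0821 × 374.85) / 2.09
V = 9.28 L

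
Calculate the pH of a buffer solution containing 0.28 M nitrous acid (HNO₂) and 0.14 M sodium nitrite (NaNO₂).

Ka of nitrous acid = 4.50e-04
pH = 3.05

pKa = -log(4.50e-04) = 3.35. pH = pKa + log([A⁻]/[HA]) = 3.35 + log(0.14/0.28)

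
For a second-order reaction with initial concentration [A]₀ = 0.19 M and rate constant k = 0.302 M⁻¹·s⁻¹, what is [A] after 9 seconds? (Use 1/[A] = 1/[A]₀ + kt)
0.1253 M

1/[A] = 1/[A]₀ + k·t = 1/0.19 + (0.302)·(9) = 5.2632 + 2.7180 = 7.9812
[A] = 1/7.9812 = 0.1253 M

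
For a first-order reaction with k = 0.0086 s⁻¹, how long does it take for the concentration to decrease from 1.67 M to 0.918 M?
69.58 s

From ln[A] = ln[A]₀ - k·t: t = ln([A]₀/[A])/k = ln(1.67/0.918)/0.0086 = ln(1.8192)/0.0086 = 0.5984/0.0086 = 69.58 s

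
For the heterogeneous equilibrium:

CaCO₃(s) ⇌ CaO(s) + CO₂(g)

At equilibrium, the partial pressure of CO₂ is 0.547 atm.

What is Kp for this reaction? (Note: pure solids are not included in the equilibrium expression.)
K_p = 0.547

Solids (CaCO₃, CaO) have activity 1 and are excluded.
Kp = P(CO₂) = 0.547.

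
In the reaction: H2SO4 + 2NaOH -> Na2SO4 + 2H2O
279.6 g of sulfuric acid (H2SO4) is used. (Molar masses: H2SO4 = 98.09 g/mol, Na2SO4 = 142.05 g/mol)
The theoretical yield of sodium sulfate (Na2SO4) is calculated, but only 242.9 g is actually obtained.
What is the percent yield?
Moles of H2SO4 = 279.6 g ÷ 98.09 g/mol = 2.85044 mol
Mole ratio: 1 mol Na2SO4 / 1 mol H2SO4
Moles of Na2SO4 = 2.85044 × (1/1) = 2.85044 mol
Theoretical yield = 2.85044 mol × 142.05 g/mol = 404.91 g
Actual yield = 242.9 g
Percent yield = (242.9 / 404.91) × 100% = 60.0%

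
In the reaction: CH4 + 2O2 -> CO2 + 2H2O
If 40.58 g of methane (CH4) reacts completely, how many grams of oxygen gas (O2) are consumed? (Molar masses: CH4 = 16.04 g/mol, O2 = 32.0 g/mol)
Moles of CH4 = 40.58 g ÷ 16.04 g/mol = 2.52993 mol
Mole ratio: 2 mol O2 / 1 mol CH4
Moles of O2 = 2.52993 × (2/1) = 5.05985 mol
Mass of O2 = 5.05985 mol × 32.0 g/mol = 161.9 g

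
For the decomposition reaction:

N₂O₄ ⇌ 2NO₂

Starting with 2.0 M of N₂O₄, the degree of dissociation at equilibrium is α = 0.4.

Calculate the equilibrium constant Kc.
K_c = 2.1333

x = α·[A]₀ = 0.4 × 2.0 = 0.8 M dissociated.
At eq: [N₂O₄] = 2.0 − 0.8 = 1.2 M; [NO₂] = 2x = 1.6 M.
Kc = [NO₂]²/[N₂O₄] = (1.6)²/1.2 = 2.133.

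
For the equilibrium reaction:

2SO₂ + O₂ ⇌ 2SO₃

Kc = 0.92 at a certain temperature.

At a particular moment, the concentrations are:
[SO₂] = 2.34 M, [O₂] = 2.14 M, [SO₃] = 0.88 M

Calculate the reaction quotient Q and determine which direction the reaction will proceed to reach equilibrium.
Q = 0.066, Q < K, reaction proceeds forward (toward products)

Q = ([SO₃]^2) / ([SO₂]^2 × [O₂])
  = ((0.88)^2) / ((2.34)^2·(2.14)) = 0.7744/11.718 = 0.06609
Since Q = 0.06609 < Kc = 0.92, the reaction proceeds forward (toward products) to reach equilibrium.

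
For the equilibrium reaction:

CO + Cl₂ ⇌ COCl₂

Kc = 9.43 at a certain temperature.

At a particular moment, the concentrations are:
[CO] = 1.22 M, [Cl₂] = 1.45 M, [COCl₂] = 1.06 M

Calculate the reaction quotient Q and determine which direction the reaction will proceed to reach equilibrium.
Q = 0.599, Q < K, reaction proceeds forward (toward products)

Q = ([COCl₂]) / ([CO] × [Cl₂])
  = ((1.06)) / ((1.22)·(1.45)) = 1.06/1.769 = 0.5992
Since Q = 0.5992 < Kc = 9.43, the reaction proceeds forward (toward products) to reach equilibrium.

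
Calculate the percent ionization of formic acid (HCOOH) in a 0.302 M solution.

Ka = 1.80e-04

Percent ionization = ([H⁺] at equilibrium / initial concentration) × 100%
Percent ionization = 2.41%

Let x = [H⁺]. Ka = x²/(C - x) ⇒ x² + (1.80e-04)x - (1.80e-04)(0.302) = 0. x = 7.2835e-03. Percent = (7.2835e-03/0.302) × 100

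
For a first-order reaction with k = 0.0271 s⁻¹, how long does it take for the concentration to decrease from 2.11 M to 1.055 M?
25.58 s

From ln[A] = ln[A]₀ - k·t: t = ln([A]₀/[A])/k = ln(2.11/1.055)/0.0271 = ln(2.0000)/0.0271 = 0.6931/0.0271 = 25.58 s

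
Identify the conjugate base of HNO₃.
Conjugate base: NO₃⁻

Conjugate acid-base pairs differ by one H⁺. Ka × Kb = Kw for a conjugate pair.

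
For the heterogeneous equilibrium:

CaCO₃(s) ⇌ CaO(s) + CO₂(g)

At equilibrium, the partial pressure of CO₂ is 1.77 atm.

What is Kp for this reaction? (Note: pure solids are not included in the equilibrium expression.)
K_p = 1.77

Solids (CaCO₃, CaO) have activity 1 and are excluded.
Kp = P(CO₂) = 1.77.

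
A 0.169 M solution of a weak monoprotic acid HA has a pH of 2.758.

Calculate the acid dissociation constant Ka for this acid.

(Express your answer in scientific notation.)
K_a = 1.82e-05

[H⁺] = 10^(−pH) = 10^(−2.758) = 1.746e-03 M. For HA ⇌ H⁺ + A⁻, Ka = x²/(C − x) = (1.746e-03)²/(0.169 − 1.746e-03) = 1.82e-05.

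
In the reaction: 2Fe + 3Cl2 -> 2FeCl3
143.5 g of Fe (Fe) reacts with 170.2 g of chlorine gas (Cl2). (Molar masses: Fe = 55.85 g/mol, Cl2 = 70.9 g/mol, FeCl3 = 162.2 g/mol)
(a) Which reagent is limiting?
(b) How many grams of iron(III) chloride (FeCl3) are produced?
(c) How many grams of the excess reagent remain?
(a) Cl2, (b) 259.6 g, (c) 54.12 g

Moles of Fe = 143.5 g ÷ 55.85 g/mol = 2.56938 mol
Moles of Cl2 = 170.2 g ÷ 70.9 g/mol = 2.40056 mol
Moles ÷ coefficient: Fe: 2.56938/2 = 1.285, Cl2: 2.40056/3 = 0.8002
(a) Cl2 has the smaller value, so Cl2 is the limiting reagent.
(b) Moles of FeCl3 = 2.40056 mol Cl2 × (2/3) = 1.60038 mol; mass = 1.60038 mol × 162.2 g/mol = 259.6 g
(c) Fe consumed = 2.40056 × (2/3) = 1.60038 mol; remaining = 2.56938 − 1.60038 = 0.969006 mol; mass = 0.969006 mol × 55.85 g/mol = 54.12 g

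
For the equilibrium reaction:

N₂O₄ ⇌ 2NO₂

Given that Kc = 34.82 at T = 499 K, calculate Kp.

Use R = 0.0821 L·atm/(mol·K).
K_p = 1.43e+03

Δn = (moles gaseous products) − (moles gaseous reactants) = 1
T = 499 K; RT = 0.0821 × 499 = 40.9679
Kp = Kc·(RT)^Δn = 34.82 × (40.9679)^1 = 34.82 × 40.9679 = 1.43e+03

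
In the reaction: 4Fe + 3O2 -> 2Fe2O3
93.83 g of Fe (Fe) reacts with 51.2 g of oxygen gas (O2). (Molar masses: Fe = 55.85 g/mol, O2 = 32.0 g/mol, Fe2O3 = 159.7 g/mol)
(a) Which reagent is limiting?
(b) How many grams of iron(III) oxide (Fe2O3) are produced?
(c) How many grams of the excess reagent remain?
(a) Fe, (b) 134.2 g, (c) 10.88 g

Moles of Fe = 93.83 g ÷ 55.85 g/mol = 1.68004 mol
Moles of O2 = 51.2 g ÷ 32.0 g/mol = 1.6 mol
Moles ÷ coefficient: Fe: 1.68004/4 = 0.42, O2: 1.6/3 = 0.5333
(a) Fe has the smaller value, so Fe is the limiting reagent.
(b) Moles of Fe2O3 = 1.68004 mol Fe × (2/4) = 0.840018 mol; mass = 0.840018 mol × 159.7 g/mol = 134.2 g
(c) O2 consumed = 1.68004 × (3/4) = 1.26003 mol; remaining = 1.6 − 1.26003 = 0.339973 mol; mass = 0.339973 mol × 32.0 g/mol = 10.88 g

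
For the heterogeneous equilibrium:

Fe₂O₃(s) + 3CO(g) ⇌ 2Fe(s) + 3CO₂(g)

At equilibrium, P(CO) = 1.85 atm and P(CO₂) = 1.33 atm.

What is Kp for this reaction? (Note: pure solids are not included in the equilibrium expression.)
K_p = 0.372

Solids (Fe₂O₃, Fe) are excluded.
Kp = P(CO₂)³/P(CO)³ = (1.33)³/(1.85)³ = 2.353/6.332 = 0.372.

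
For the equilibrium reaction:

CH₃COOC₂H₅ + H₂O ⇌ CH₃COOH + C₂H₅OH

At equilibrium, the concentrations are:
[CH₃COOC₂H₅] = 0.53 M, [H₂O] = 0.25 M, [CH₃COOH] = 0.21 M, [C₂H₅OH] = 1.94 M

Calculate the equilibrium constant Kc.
K_c = 3.0747

Kc = ([CH₃COOH] × [C₂H₅OH]) / ([CH₃COOC₂H₅] × [H₂O])
   = ((0.21)·(1.94)) / ((0.53)·(0.25))
   = 0.4074 / 0.1325 = 3.0747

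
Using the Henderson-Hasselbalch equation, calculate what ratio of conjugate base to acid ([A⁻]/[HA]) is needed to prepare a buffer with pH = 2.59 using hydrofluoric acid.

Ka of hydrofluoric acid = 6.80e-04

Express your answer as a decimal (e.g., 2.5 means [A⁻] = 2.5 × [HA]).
[A⁻]/[HA] = 0.265

pKa = −log(6.80e-04) = 3.1675. pH = pKa + log([A⁻]/[HA]). 2.59 = 3.1675 + log(ratio). log(ratio) = 2.59 − 3.1675 = -0.5775. ratio = 10^(-0.5775) = 0.265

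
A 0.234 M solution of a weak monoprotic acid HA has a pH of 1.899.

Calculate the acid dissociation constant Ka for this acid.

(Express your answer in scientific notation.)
K_a = 7.19e-04

[H⁺] = 10^(−pH) = 10^(−1.899) = 1.262e-02 M. For HA ⇌ H⁺ + A⁻, Ka = x²/(C − x) = (1.262e-02)²/(0.234 − 1.262e-02) = 7.19e-04.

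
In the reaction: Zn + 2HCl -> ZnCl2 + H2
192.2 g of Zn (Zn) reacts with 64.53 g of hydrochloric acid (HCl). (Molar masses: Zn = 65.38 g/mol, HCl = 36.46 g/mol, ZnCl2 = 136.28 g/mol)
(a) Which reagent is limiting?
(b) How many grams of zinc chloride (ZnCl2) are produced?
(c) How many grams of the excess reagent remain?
(a) HCl, (b) 120.6 g, (c) 134.3 g

Moles of Zn = 192.2 g ÷ 65.38 g/mol = 2.93974 mol
Moles of HCl = 64.53 g ÷ 36.46 g/mol = 1.76988 mol
Moles ÷ coefficient: Zn: 2.93974/1 = 2.94, HCl: 1.76988/2 = 0.8849
(a) HCl has the smaller value, so HCl is the limiting reagent.
(b) Moles of ZnCl2 = 1.76988 mol HCl × (1/2) = 0.884942 mol; mass = 0.884942 mol × 136.28 g/mol = 120.6 g
(c) Zn consumed = 1.76988 × (1/2) = 0.884942 mol; remaining = 2.93974 − 0.884942 = 2.05479 mol; mass = 2.05479 mol × 65.38 g/mol = 134.3 g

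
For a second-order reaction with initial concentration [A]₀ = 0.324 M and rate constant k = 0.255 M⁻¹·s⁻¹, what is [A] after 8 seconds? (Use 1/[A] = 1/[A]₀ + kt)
0.1951 M

1/[A] = 1/[A]₀ + k·t = 1/0.324 + (0.255)·(8) = 3.0864 + 2.0400 = 5.1264
[A] = 1/5.1264 = 0.1951 M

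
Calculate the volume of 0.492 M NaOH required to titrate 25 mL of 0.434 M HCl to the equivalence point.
V_{base} = 22.1 mL

At equivalence: moles acid = moles base.
moles HCl = 0.434 M × 0.025 L = 0.01085 mol
V_NaOH = 0.01085 mol ÷ 0.492 M = 0.02205 L = 22.1 mL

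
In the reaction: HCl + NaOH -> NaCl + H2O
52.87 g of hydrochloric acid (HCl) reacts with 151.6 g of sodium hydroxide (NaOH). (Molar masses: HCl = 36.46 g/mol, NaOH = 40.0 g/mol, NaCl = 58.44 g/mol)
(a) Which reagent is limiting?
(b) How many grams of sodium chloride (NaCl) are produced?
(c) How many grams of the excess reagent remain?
(a) HCl, (b) 84.74 g, (c) 93.6 g

Moles of HCl = 52.87 g ÷ 36.46 g/mol = 1.45008 mol
Moles of NaOH = 151.6 g ÷ 40.0 g/mol = 3.79 mol
Moles ÷ coefficient: HCl: 1.45008/1 = 1.45, NaOH: 3.79/1 = 3.79
(a) HCl has the smaller value, so HCl is the limiting reagent.
(b) Moles of NaCl = 1.45008 mol HCl × (1/1) = 1.45008 mol; mass = 1.45008 mol × 58.44 g/mol = 84.74 g
(c) NaOH consumed = 1.45008 × (1/1) = 1.45008 mol; remaining = 3.79 − 1.45008 = 2.33992 mol; mass = 2.33992 mol × 40.0 g/mol = 93.6 g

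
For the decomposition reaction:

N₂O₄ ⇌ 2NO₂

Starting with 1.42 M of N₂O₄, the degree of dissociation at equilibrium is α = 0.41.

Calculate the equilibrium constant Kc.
K_c = 1.6183

x = α·[A]₀ = 0.41 × 1.42 = 0.5822 M dissociated.
At eq: [N₂O₄] = 1.42 − 0.5822 = 0.8378 M; [NO₂] = 2x = 1.164 M.
Kc = [NO₂]²/[N₂O₄] = (1.164)²/0.8378 = 1.618.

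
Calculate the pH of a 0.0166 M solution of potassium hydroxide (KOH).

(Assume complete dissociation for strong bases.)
pH = 12.22

[OH⁻] = 0.0166 M for strong base. pOH = -log[OH⁻] = 1.78, pH = 14 - pOH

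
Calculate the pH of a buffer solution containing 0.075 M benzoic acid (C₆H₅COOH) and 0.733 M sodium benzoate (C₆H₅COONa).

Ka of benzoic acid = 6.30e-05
pH = 5.19

pKa = -log(6.30e-05) = 4.20. pH = pKa + log([A⁻]/[HA]) = 4.20 + log(0.733/0.075)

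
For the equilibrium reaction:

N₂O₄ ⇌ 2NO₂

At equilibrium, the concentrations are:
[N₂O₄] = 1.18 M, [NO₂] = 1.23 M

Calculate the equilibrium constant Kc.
K_c = 1.2821

Kc = ([NO₂]^2) / ([N₂O₄])
   = ((1.23)^2) / ((1.18))
   = 1.5129 / 1.18 = 1.2821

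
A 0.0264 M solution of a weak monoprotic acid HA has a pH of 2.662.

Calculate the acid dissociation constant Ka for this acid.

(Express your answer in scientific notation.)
K_a = 1.96e-04

[H⁺] = 10^(−pH) = 10^(−2.662) = 2.178e-03 M. For HA ⇌ H⁺ + A⁻, Ka = x²/(C − x) = (2.178e-03)²/(0.0264 − 2.178e-03) = 1.96e-04.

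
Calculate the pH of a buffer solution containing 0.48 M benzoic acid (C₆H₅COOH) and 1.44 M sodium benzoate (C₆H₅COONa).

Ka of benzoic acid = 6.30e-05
pH = 4.68

pKa = -log(6.30e-05) = 4.20. pH = pKa + log([A⁻]/[HA]) = 4.20 + log(1.44/0.48)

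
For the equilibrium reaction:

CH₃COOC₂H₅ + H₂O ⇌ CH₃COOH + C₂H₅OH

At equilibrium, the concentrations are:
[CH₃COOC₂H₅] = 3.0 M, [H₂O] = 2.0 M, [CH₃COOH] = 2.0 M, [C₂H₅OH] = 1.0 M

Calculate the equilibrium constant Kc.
K_c = 0.3333

Kc = ([CH₃COOH] × [C₂H₅OH]) / ([CH₃COOC₂H₅] × [H₂O])
   = ((2.0)·(1.0)) / ((3.0)·(2.0))
   = 2 / 6 = 0.3333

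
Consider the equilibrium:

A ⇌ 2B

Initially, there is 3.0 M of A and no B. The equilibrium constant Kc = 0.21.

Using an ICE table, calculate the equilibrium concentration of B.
[B] = 0.743 M

ICE: [A] = 3.0 − x, [B] = 2x.
Kc = (2x)²/(3.0 − x) = 0.21 ⇒ 4x² + 0.21x − 0.63 = 0.
x = (−0.21 + √(0.21² + 4·4·0.63))/(2·4) = (−0.21 + √10.124)/8 = 0.37148.
[B] = 2x = 0.743 M.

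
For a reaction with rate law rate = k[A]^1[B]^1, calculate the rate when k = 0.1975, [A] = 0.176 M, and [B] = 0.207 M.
0.007195 M/s

rate = k·[A]^1·[B]^1 = 0.1975·(0.176)^1·(0.207)^1 = 0.1975·0.176·0.207 = 0.007195 M/s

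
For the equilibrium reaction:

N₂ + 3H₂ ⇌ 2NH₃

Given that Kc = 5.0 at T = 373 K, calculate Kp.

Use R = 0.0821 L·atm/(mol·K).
K_p = 0.0053

Δn = (moles gaseous products) − (moles gaseous reactants) = -2
T = 373 K; RT = 0.0821 × 373 = 30.6233
Kp = Kc·(RT)^Δn = 5.0 × (30.6233)^-2 = 5.0 × 0.00106634 = 0.0053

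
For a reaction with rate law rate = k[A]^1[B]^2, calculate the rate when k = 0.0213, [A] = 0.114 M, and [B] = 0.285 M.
0.0001972 M/s

rate = k·[A]^1·[B]^2 = 0.0213·(0.114)^1·(0.285)^2 = 0.0213·0.114·0.081225 = 0.0001972 M/s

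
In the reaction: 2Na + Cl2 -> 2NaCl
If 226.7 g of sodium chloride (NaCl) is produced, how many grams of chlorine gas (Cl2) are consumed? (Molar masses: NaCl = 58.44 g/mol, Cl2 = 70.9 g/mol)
Moles of NaCl = 226.7 g ÷ 58.44 g/mol = 3.87919 mol
Mole ratio: 1 mol Cl2 / 2 mol NaCl
Moles of Cl2 = 3.87919 × (1/2) = 1.9396 mol
Mass of Cl2 = 1.9396 mol × 70.9 g/mol = 137.5 g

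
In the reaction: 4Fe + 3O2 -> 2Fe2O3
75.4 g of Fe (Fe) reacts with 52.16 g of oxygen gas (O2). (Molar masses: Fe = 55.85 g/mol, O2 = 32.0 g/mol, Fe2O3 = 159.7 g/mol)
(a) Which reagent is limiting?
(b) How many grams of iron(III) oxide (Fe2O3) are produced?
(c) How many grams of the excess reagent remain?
(a) Fe, (b) 107.8 g, (c) 19.76 g

Moles of Fe = 75.4 g ÷ 55.85 g/mol = 1.35004 mol
Moles of O2 = 52.16 g ÷ 32.0 g/mol = 1.63 mol
Moles ÷ coefficient: Fe: 1.35004/4 = 0.3375, O2: 1.63/3 = 0.5433
(a) Fe has the smaller value, so Fe is the limiting reagent.
(b) Moles of Fe2O3 = 1.35004 mol Fe × (2/4) = 0.675022 mol; mass = 0.675022 mol × 159.7 g/mol = 107.8 g
(c) O2 consumed = 1.35004 × (3/4) = 1.01253 mol; remaining = 1.63 − 1.01253 = 0.617466 mol; mass = 0.617466 mol × 32.0 g/mol = 19.76 g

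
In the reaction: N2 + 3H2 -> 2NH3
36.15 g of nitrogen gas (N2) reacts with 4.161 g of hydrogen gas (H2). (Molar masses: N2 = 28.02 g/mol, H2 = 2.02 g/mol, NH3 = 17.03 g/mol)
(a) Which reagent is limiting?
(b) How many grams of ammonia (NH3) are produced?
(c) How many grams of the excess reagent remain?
(a) H2, (b) 23.39 g, (c) 16.91 g

Moles of N2 = 36.15 g ÷ 28.02 g/mol = 1.29015 mol
Moles of H2 = 4.161 g ÷ 2.02 g/mol = 2.0599 mol
Moles ÷ coefficient: N2: 1.29015/1 = 1.29, H2: 2.0599/3 = 0.6866
(a) H2 has the smaller value, so H2 is the limiting reagent.
(b) Moles of NH3 = 2.0599 mol H2 × (2/3) = 1.37327 mol; mass = 1.37327 mol × 17.03 g/mol = 23.39 g
(c) N2 consumed = 2.0599 × (1/3) = 0.686634 mol; remaining = 1.29015 − 0.686634 = 0.603516 mol; mass = 0.603516 mol × 28.02 g/mol = 16.91 g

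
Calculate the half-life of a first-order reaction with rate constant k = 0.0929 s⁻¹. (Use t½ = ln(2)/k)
7.46 s

t½ = ln(2)/k = 0.6931/0.0929 = 7.46 s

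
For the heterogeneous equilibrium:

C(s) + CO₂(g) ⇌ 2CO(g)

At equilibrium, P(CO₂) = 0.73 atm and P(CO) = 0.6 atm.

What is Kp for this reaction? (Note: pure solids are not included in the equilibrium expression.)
K_p = 0.493

Solid C is excluded.
Kp = P(CO)²/P(CO₂) = (0.6)²/0.73 = 0.36/0.73 = 0.493.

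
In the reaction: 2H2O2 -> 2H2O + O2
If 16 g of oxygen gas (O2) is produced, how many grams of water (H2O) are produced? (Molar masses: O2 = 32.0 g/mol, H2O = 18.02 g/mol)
Moles of O2 = 16 g ÷ 32.0 g/mol = 0.5 mol
Mole ratio: 2 mol H2O / 1 mol O2
Moles of H2O = 0.5 × (2/1) = 1 mol
Mass of H2O = 1 mol × 18.02 g/mol = 18.02 g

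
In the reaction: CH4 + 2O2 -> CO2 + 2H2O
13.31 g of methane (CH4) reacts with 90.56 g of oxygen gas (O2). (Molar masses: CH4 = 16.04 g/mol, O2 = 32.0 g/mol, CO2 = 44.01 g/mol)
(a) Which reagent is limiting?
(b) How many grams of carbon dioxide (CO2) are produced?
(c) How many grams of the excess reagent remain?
(a) CH4, (b) 36.52 g, (c) 37.45 g

Moles of CH4 = 13.31 g ÷ 16.04 g/mol = 0.8298 mol
Moles of O2 = 90.56 g ÷ 32.0 g/mol = 2.83 mol
Moles ÷ coefficient: CH4: 0.8298/1 = 0.8298, O2: 2.83/2 = 1.415
(a) CH4 has the smaller value, so CH4 is the limiting reagent.
(b) Moles of CO2 = 0.8298 mol CH4 × (1/1) = 0.8298 mol; mass = 0.8298 mol × 44.01 g/mol = 36.52 g
(c) O2 consumed = 0.8298 × (2/1) = 1.6596 mol; remaining = 2.83 − 1.6596 = 1.1704 mol; mass = 1.1704 mol × 32.0 g/mol = 37.45 g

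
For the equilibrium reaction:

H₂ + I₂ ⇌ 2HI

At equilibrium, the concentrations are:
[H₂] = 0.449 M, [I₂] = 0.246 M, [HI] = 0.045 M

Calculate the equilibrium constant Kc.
K_c = 0.0183

Kc = ([HI]^2) / ([H₂] × [I₂])
   = ((0.045)^2) / ((0.449)·(0.246))
   = 0.002025 / 0.11045 = 0.0183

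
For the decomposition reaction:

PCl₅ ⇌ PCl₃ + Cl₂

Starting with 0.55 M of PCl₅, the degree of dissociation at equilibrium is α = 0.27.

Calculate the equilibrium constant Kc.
K_c = 0.0549

x = α·[A]₀ = 0.27 × 0.55 = 0.1485 M dissociated.
At eq: [PCl₅] = 0.55 − 0.1485 = 0.4015 M; [PCl₃] = [Cl₂] = x = 0.1485 M.
Kc = [PCl₃][Cl₂]/[PCl₅] = (0.1485)²/0.4015 = 0.05492.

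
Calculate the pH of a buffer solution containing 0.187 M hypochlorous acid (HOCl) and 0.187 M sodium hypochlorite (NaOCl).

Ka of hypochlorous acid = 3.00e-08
pH = 7.52

pKa = -log(3.00e-08) = 7.52. pH = pKa + log([A⁻]/[HA]) = 7.52 + log(0.187/0.187)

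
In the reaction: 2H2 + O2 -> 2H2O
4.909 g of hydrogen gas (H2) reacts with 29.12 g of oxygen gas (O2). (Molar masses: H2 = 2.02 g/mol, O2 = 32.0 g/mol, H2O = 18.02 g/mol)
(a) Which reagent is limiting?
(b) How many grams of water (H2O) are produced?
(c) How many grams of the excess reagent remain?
(a) O2, (b) 32.8 g, (c) 1.233 g

Moles of H2 = 4.909 g ÷ 2.02 g/mol = 2.4302 mol
Moles of O2 = 29.12 g ÷ 32.0 g/mol = 0.91 mol
Moles ÷ coefficient: H2: 2.4302/2 = 1.215, O2: 0.91/1 = 0.91
(a) O2 has the smaller value, so O2 is the limiting reagent.
(b) Moles of H2O = 0.91 mol O2 × (2/1) = 1.82 mol; mass = 1.82 mol × 18.02 g/mol = 32.8 g
(c) H2 consumed = 0.91 × (2/1) = 1.82 mol; remaining = 2.4302 − 1.82 = 0.610198 mol; mass = 0.610198 mol × 2.02 g/mol = 1.233 g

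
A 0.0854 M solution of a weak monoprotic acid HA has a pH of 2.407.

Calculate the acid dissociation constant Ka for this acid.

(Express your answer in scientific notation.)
K_a = 1.88e-04

[H⁺] = 10^(−pH) = 10^(−2.407) = 3.917e-03 M. For HA ⇌ H⁺ + A⁻, Ka = x²/(C − x) = (3.917e-03)²/(0.0854 − 3.917e-03) = 1.88e-04.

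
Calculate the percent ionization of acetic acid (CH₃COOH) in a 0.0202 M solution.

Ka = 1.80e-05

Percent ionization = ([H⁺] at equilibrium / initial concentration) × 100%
Percent ionization = 2.94%

Let x = [H⁺]. Ka = x²/(C - x) ⇒ x² + (1.80e-05)x - (1.80e-05)(0.0202) = 0. x = 5.9406e-04. Percent = (5.9406e-04/0.0202) × 100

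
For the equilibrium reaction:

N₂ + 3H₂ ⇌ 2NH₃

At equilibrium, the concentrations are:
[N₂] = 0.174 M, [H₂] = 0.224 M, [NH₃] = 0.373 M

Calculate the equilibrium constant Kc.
K_c = 71.1417

Kc = ([NH₃]^2) / ([N₂] × [H₂]^3)
   = ((0.373)^2) / ((0.174)·(0.224)^3)
   = 0.13913 / 0.0019557 = 71.1417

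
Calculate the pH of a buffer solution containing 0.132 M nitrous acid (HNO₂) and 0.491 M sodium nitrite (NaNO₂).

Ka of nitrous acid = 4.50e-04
pH = 3.92

pKa = -log(4.50e-04) = 3.35. pH = pKa + log([A⁻]/[HA]) = 3.35 + log(0.491/0.132)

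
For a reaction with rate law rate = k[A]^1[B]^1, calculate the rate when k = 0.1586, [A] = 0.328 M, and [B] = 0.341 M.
0.01774 M/s

rate = k·[A]^1·[B]^1 = 0.1586·(0.328)^1·(0.341)^1 = 0.1586·0.328·0.341 = 0.01774 M/s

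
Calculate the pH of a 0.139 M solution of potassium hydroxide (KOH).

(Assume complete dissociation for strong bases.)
pH = 13.14

[OH⁻] = 0.139 M for strong base. pOH = -log[OH⁻] = 0.86, pH = 14 - pOH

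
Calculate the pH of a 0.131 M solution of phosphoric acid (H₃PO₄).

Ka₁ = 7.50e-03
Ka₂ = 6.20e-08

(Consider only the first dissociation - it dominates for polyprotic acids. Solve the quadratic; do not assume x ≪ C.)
pH = 1.56

x² + Ka₁·x − Ka₁·C = 0 with Ka₁ = 7.50e-03, C = 0.131.
x = (−Ka₁ + √(Ka₁² + 4·Ka₁·C))/2 = 2.7818e-02 M, so pH = 1.56.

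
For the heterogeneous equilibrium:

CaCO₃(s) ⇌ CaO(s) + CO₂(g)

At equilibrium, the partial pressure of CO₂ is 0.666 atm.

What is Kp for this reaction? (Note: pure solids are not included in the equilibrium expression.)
K_p = 0.666

Solids (CaCO₃, CaO) have activity 1 and are excluded.
Kp = P(CO₂) = 0.666.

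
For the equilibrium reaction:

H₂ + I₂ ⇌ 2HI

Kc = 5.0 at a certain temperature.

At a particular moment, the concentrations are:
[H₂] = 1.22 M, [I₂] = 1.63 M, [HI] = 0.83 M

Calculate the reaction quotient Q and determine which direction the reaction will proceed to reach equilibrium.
Q = 0.346, Q < K, reaction proceeds forward (toward products)

Q = ([HI]^2) / ([H₂] × [I₂])
  = ((0.83)^2) / ((1.22)·(1.63)) = 0.6889/1.9886 = 0.3464
Since Q = 0.3464 < Kc = 5.0, the reaction proceeds forward (toward products) to reach equilibrium.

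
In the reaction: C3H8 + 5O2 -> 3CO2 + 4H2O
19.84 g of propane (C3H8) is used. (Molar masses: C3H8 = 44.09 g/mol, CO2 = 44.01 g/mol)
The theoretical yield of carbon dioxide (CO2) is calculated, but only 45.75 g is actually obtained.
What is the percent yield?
Moles of C3H8 = 19.84 g ÷ 44.09 g/mol = 0.449989 mol
Mole ratio: 3 mol CO2 / 1 mol C3H8
Moles of CO2 = 0.449989 × (3/1) = 1.34997 mol
Theoretical yield = 1.34997 mol × 44.01 g/mol = 59.412 g
Actual yield = 45.75 g
Percent yield = (45.75 / 59.412) × 100% = 77.0%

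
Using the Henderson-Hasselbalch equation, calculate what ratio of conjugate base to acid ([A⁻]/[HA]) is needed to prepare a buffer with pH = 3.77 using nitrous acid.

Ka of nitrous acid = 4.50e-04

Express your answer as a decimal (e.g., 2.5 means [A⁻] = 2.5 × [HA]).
[A⁻]/[HA] = 2.650

pKa = −log(4.50e-04) = 3.3468. pH = pKa + log([A⁻]/[HA]). 3.77 = 3.3468 + log(ratio). log(ratio) = 3.77 − 3.3468 = 0.4232. ratio = 10^(0.4232) = 2.650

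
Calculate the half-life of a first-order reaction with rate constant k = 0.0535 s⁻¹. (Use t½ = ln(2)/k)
12.96 s

t½ = ln(2)/k = 0.6931/0.0535 = 12.96 s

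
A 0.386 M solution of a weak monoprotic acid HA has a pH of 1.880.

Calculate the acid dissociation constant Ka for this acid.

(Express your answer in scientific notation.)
K_a = 4.66e-04

[H⁺] = 10^(−pH) = 10^(−1.880) = 1.318e-02 M. For HA ⇌ H⁺ + A⁻, Ka = x²/(C − x) = (1.318e-02)²/(0.386 − 1.318e-02) = 4.66e-04.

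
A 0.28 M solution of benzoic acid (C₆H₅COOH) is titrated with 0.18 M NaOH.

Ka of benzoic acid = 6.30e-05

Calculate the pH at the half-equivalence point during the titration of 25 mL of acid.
pH = pKa = 4.20

At the half-equivalence point, [HA] = [A⁻], so by Henderson–Hasselbalch pH = pKa + log(1) = pKa.
pKa = −log(6.30e-05) = 4.20.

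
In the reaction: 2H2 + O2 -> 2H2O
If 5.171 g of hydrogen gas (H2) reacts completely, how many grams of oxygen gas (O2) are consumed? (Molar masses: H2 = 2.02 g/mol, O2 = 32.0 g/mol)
Moles of H2 = 5.171 g ÷ 2.02 g/mol = 2.5599 mol
Mole ratio: 1 mol O2 / 2 mol H2
Moles of O2 = 2.5599 × (1/2) = 1.27995 mol
Mass of O2 = 1.27995 mol × 32.0 g/mol = 40.96 g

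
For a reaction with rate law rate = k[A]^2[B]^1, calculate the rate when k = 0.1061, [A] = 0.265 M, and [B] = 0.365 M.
0.00272 M/s

rate = k·[A]^2·[B]^1 = 0.1061·(0.265)^2·(0.365)^1 = 0.1061·0.070225·0.365 = 0.00272 M/s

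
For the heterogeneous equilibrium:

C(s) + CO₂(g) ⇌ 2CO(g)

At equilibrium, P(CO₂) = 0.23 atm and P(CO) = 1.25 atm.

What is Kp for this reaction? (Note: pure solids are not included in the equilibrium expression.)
K_p = 6.793

Solid C is excluded.
Kp = P(CO)²/P(CO₂) = (1.25)²/0.23 = 1.562/0.23 = 6.793.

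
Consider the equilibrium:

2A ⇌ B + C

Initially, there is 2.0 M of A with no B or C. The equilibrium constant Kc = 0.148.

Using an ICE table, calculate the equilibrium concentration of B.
[B] = 0.435 M

ICE: [A] = 2.0 − 2x, [B] = [C] = x.
Kc = x²/(2.0 − 2x)² = 0.148 ⇒ √Kc = x/(2.0 − 2x).
x = √0.148·2.0/(1 + 2√0.148) = 0.38471·2.0/1.7694 = 0.43484.
[B] = x = 0.435 M.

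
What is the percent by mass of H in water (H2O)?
Mass of H in formula = 1.008 × 2 = 2.016 g/mol
Molar mass = 18.02 g/mol
% H = (2.016/18.02) × 100% = 11.19%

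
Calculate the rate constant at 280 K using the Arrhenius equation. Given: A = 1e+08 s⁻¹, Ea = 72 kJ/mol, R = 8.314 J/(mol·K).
3.70e-06 s⁻¹

k = A·exp(-Ea/(R·T)) = 1e+08·exp(-72000/(8.314·280)) = 1e+08·exp(-30.9289) = 1e+08·3.6962e-14 = 3.70e-06 s⁻¹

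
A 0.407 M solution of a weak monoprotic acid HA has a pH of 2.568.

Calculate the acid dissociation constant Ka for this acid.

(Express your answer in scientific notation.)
K_a = 1.81e-05

[H⁺] = 10^(−pH) = 10^(−2.568) = 2.704e-03 M. For HA ⇌ H⁺ + A⁻, Ka = x²/(C − x) = (2.704e-03)²/(0.407 − 2.704e-03) = 1.81e-05.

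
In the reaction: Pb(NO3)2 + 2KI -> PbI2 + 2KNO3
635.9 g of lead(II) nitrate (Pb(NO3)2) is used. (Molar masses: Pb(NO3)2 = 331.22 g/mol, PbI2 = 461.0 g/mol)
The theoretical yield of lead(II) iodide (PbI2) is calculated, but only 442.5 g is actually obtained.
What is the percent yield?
Moles of Pb(NO3)2 = 635.9 g ÷ 331.22 g/mol = 1.91987 mol
Mole ratio: 1 mol PbI2 / 1 mol Pb(NO3)2
Moles of PbI2 = 1.91987 × (1/1) = 1.91987 mol
Theoretical yield = 1.91987 mol × 461.0 g/mol = 885.06 g
Actual yield = 442.5 g
Percent yield = (442.5 / 885.06) × 100% = 50.0%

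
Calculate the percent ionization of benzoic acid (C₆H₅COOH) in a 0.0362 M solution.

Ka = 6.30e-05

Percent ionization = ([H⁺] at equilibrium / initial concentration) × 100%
Percent ionization = 4.09%

Let x = [H⁺]. Ka = x²/(C - x) ⇒ x² + (6.30e-05)x - (6.30e-05)(0.0362) = 0. x = 1.4790e-03. Percent = (1.4790e-03/0.0362) × 100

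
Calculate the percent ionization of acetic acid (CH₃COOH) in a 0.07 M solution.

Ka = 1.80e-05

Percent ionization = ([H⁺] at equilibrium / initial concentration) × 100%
Percent ionization = 1.59%

Let x = [H⁺]. Ka = x²/(C - x) ⇒ x² + (1.80e-05)x - (1.80e-05)(0.07) = 0. x = 1.1135e-03. Percent = (1.1135e-03/0.07) × 100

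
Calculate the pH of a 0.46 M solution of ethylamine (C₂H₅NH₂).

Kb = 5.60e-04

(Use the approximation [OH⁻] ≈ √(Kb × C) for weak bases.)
pH = 12.21

[OH⁻] = √(Kb × C) = √(5.60e-04 × 0.46) = 1.6050e-02. pOH = 1.79, pH = 14 - pOH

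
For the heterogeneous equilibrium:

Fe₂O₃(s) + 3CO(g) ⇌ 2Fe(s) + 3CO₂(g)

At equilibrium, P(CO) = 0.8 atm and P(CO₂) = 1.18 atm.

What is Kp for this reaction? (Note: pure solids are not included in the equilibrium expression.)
K_p = 3.209

Solids (Fe₂O₃, Fe) are excluded.
Kp = P(CO₂)³/P(CO)³ = (1.18)³/(0.8)³ = 1.643/0.512 = 3.209.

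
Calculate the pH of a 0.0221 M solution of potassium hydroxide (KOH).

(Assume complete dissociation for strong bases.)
pH = 12.34

[OH⁻] = 0.0221 M for strong base. pOH = -log[OH⁻] = 1.66, pH = 14 - pOH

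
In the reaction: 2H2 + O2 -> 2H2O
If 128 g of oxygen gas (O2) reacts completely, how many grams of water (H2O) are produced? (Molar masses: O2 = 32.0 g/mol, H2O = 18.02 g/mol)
Moles of O2 = 128 g ÷ 32.0 g/mol = 4 mol
Mole ratio: 2 mol H2O / 1 mol O2
Moles of H2O = 4 × (2/1) = 8 mol
Mass of H2O = 8 mol × 18.02 g/mol = 144.2 g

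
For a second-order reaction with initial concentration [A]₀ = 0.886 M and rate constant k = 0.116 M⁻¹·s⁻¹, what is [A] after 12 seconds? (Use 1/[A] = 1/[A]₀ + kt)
0.3967 M

1/[A] = 1/[A]₀ + k·t = 1/0.886 + (0.116)·(12) = 1.1287 + 1.3920 = 2.5207
[A] = 1/2.5207 = 0.3967 M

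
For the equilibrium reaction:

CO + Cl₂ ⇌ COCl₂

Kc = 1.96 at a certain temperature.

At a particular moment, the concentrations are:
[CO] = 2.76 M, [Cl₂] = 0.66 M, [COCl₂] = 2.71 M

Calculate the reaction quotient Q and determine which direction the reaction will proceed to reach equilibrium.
Q = 1.488, Q < K, reaction proceeds forward (toward products)

Q = ([COCl₂]) / ([CO] × [Cl₂])
  = ((2.71)) / ((2.76)·(0.66)) = 2.71/1.8216 = 1.488
Since Q = 1.488 < Kc = 1.96, the reaction proceeds forward (toward products) to reach equilibrium.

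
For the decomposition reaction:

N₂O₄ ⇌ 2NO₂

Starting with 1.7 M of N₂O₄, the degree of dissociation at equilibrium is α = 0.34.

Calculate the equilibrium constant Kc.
K_c = 1.1910

x = α·[A]₀ = 0.34 × 1.7 = 0.578 M dissociated.
At eq: [N₂O₄] = 1.7 − 0.578 = 1.122 M; [NO₂] = 2x = 1.156 M.
Kc = [NO₂]²/[N₂O₄] = (1.156)²/1.122 = 1.191.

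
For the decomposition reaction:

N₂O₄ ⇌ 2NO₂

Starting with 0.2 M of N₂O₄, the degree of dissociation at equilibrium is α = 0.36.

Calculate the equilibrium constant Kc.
K_c = 0.1620

x = α·[A]₀ = 0.36 × 0.2 = 0.072 M dissociated.
At eq: [N₂O₄] = 0.2 − 0.072 = 0.128 M; [NO₂] = 2x = 0.144 M.
Kc = [NO₂]²/[N₂O₄] = (0.144)²/0.128 = 0.162.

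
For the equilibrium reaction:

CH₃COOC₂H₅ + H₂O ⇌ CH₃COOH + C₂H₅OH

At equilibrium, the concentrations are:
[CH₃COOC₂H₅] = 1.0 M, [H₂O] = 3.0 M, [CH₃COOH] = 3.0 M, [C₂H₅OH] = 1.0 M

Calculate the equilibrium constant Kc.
K_c = 1.0000

Kc = ([CH₃COOH] × [C₂H₅OH]) / ([CH₃COOC₂H₅] × [H₂O])
   = ((3.0)·(1.0)) / ((1.0)·(3.0))
   = 3 / 3 = 1.0000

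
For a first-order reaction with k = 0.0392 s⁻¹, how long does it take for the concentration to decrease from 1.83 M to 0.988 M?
15.72 s

From ln[A] = ln[A]₀ - k·t: t = ln([A]₀/[A])/k = ln(1.83/0.988)/0.0392 = ln(1.8522)/0.0392 = 0.6164/0.0392 = 15.72 s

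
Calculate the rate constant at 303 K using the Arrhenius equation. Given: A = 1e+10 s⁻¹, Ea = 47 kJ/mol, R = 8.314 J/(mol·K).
7.89e+01 s⁻¹

k = A·exp(-Ea/(R·T)) = 1e+10·exp(-47000/(8.314·303)) = 1e+10·exp(-18.6571) = 1e+10·7.8941e-09 = 7.89e+01 s⁻¹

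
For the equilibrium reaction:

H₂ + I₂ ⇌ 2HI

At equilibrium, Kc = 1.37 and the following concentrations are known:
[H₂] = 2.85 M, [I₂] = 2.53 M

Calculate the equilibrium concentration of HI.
[HI] = 3.1430 M

Kc = ([HI]^2) / ([H₂] × [I₂]) = 1.37
[HI]^2 = Kc · (reactant terms)/(other product terms) = 1.37 · 7.2105 / 1 = 9.8784
[HI] = (9.8784)^(1/2) = 3.1430 M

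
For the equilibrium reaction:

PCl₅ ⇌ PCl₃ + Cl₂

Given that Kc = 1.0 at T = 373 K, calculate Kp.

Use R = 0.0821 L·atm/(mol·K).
K_p = 30.6233

Δn = (moles gaseous products) − (moles gaseous reactants) = 1
T = 373 K; RT = 0.0821 × 373 = 30.6233
Kp = Kc·(RT)^Δn = 1.0 × (30.6233)^1 = 1.0 × 30.6233 = 30.6233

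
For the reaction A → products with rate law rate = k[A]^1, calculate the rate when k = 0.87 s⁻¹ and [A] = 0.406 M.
0.3532 M/s

rate = k·[A]^1 = 0.87·(0.406)^1 = 0.87·0.406 = 0.3532 M/s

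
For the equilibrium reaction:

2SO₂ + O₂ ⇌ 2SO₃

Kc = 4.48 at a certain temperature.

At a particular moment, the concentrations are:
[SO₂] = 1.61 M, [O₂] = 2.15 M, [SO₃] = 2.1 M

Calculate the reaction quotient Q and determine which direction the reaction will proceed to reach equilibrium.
Q = 0.791, Q < K, reaction proceeds forward (toward products)

Q = ([SO₃]^2) / ([SO₂]^2 × [O₂])
  = ((2.1)^2) / ((1.61)^2·(2.15)) = 4.41/5.573 = 0.7913
Since Q = 0.7913 < Kc = 4.48, the reaction proceeds forward (toward products) to reach equilibrium.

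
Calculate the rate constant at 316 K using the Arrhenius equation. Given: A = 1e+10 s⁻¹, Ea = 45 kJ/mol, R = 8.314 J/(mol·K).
3.64e+02 s⁻¹

k = A·exp(-Ea/(R·T)) = 1e+10·exp(-45000/(8.314·316)) = 1e+10·exp(-17.1283) = 1e+10·3.6413e-08 = 3.64e+02 s⁻¹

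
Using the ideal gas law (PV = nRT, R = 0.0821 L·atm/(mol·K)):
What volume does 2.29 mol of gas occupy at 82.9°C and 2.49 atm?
T = 82.9°C + 273.15 = 356.05 K
V = nRT/P = (2.29 × 0.0821 × 356.05) / 2.49
V = 26.88 L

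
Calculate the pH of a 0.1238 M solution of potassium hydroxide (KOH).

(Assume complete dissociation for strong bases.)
pH = 13.09

[OH⁻] = 0.1238 M for strong base. pOH = -log[OH⁻] = 0.91, pH = 14 - pOH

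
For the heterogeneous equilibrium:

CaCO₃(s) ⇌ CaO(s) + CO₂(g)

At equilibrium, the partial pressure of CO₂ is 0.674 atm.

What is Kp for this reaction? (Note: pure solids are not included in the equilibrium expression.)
K_p = 0.674

Solids (CaCO₃, CaO) have activity 1 and are excluded.
Kp = P(CO₂) = 0.674.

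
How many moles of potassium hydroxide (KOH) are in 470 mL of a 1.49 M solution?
Moles = Molarity × Volume (L)
Moles = 1.49 M × 0.47 L = 0.7003 mol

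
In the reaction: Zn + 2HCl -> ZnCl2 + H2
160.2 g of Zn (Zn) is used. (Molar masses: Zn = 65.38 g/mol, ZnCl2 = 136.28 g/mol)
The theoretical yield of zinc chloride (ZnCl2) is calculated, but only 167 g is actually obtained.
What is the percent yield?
Moles of Zn = 160.2 g ÷ 65.38 g/mol = 2.45029 mol
Mole ratio: 1 mol ZnCl2 / 1 mol Zn
Moles of ZnCl2 = 2.45029 × (1/1) = 2.45029 mol
Theoretical yield = 2.45029 mol × 136.28 g/mol = 333.93 g
Actual yield = 167 g
Percent yield = (167 / 333.93) × 100% = 50.0%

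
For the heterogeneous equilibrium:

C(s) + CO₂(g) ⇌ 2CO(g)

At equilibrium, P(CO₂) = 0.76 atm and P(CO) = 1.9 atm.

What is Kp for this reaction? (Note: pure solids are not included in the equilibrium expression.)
K_p = 4.750

Solid C is excluded.
Kp = P(CO)²/P(CO₂) = (1.9)²/0.76 = 3.61/0.76 = 4.750.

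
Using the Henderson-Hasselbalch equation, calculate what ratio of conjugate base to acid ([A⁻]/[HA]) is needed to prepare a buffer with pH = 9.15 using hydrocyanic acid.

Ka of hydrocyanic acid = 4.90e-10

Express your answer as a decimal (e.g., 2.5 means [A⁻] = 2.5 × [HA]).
[A⁻]/[HA] = 0.692

pKa = −log(4.90e-10) = 9.3098. pH = pKa + log([A⁻]/[HA]). 9.15 = 9.3098 + log(ratio). log(ratio) = 9.15 − 9.3098 = -0.1598. ratio = 10^(-0.1598) = 0.692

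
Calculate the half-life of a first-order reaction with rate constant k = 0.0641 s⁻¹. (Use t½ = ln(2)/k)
10.81 s

t½ = ln(2)/k = 0.6931/0.0641 = 10.81 s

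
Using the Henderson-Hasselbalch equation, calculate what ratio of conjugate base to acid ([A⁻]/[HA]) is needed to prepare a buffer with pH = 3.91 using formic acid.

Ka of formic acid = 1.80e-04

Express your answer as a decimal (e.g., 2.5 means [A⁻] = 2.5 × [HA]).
[A⁻]/[HA] = 1.463

pKa = −log(1.80e-04) = 3.7447. pH = pKa + log([A⁻]/[HA]). 3.91 = 3.7447 + log(ratio). log(ratio) = 3.91 − 3.7447 = 0.1653. ratio = 10^(0.1653) = 1.463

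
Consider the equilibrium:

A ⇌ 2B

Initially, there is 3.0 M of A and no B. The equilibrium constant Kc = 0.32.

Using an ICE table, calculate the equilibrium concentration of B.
[B] = 0.903 M

ICE: [A] = 3.0 − x, [B] = 2x.
Kc = (2x)²/(3.0 − x) = 0.32 ⇒ 4x² + 0.32x − 0.96 = 0.
x = (−0.32 + √(0.32² + 4·4·0.96))/(2·4) = (−0.32 + √15.462)/8 = 0.45153.
[B] = 2x = 0.903 M.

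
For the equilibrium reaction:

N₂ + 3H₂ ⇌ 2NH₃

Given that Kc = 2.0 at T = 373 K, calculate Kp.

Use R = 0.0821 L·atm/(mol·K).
K_p = 0.0021

Δn = (moles gaseous products) − (moles gaseous reactants) = -2
T = 373 K; RT = 0.0821 × 373 = 30.6233
Kp = Kc·(RT)^Δn = 2.0 × (30.6233)^-2 = 2.0 × 0.00106634 = 0.0021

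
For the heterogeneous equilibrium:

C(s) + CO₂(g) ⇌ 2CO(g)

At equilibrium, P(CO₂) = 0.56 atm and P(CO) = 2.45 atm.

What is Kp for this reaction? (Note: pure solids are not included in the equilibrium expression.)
K_p = 10.719

Solid C is excluded.
Kp = P(CO)²/P(CO₂) = (2.45)²/0.56 = 6.003/0.56 = 10.719.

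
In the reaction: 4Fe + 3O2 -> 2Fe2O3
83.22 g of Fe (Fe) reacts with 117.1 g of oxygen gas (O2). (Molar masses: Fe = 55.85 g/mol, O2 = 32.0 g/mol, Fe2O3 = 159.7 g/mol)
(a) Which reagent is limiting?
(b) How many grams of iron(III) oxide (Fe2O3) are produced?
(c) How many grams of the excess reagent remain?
(a) Fe, (b) 119 g, (c) 81.34 g

Moles of Fe = 83.22 g ÷ 55.85 g/mol = 1.49006 mol
Moles of O2 = 117.1 g ÷ 32.0 g/mol = 3.65937 mol
Moles ÷ coefficient: Fe: 1.49006/4 = 0.3725, O2: 3.65937/3 = 1.22
(a) Fe has the smaller value, so Fe is the limiting reagent.
(b) Moles of Fe2O3 = 1.49006 mol Fe × (2/4) = 0.745031 mol; mass = 0.745031 mol × 159.7 g/mol = 119 g
(c) O2 consumed = 1.49006 × (3/4) = 1.11755 mol; remaining = 3.65937 − 1.11755 = 2.54183 mol; mass = 2.54183 mol × 32.0 g/mol = 81.34 g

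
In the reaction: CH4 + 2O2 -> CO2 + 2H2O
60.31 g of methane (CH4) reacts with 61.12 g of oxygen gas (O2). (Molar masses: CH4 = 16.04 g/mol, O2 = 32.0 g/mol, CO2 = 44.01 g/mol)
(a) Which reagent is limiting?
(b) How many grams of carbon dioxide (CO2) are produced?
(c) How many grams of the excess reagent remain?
(a) O2, (b) 42.03 g, (c) 44.99 g

Moles of CH4 = 60.31 g ÷ 16.04 g/mol = 3.75998 mol
Moles of O2 = 61.12 g ÷ 32.0 g/mol = 1.91 mol
Moles ÷ coefficient: CH4: 3.75998/1 = 3.76, O2: 1.91/2 = 0.955
(a) O2 has the smaller value, so O2 is the limiting reagent.
(b) Moles of CO2 = 1.91 mol O2 × (1/2) = 0.955 mol; mass = 0.955 mol × 44.01 g/mol = 42.03 g
(c) CH4 consumed = 1.91 × (1/2) = 0.955 mol; remaining = 3.75998 − 0.955 = 2.80498 mol; mass = 2.80498 mol × 16.04 g/mol = 44.99 g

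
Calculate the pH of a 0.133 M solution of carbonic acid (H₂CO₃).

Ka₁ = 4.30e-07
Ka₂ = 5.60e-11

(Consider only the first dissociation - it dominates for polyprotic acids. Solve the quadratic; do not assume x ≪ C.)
pH = 3.62

x² + Ka₁·x − Ka₁·C = 0 with Ka₁ = 4.30e-07, C = 0.133.
x = (−Ka₁ + √(Ka₁² + 4·Ka₁·C))/2 = 2.3893e-04 M, so pH = 3.62.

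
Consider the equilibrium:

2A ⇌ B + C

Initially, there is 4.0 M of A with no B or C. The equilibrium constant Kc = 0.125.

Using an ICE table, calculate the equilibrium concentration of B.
[B] = 0.828 M

ICE: [A] = 4.0 − 2x, [B] = [C] = x.
Kc = x²/(4.0 − 2x)² = 0.125 ⇒ √Kc = x/(4.0 − 2x).
x = √0.125·4.0/(1 + 2√0.125) = 0.35355·4.0/1.7071 = 0.82843.
[B] = x = 0.828 M.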